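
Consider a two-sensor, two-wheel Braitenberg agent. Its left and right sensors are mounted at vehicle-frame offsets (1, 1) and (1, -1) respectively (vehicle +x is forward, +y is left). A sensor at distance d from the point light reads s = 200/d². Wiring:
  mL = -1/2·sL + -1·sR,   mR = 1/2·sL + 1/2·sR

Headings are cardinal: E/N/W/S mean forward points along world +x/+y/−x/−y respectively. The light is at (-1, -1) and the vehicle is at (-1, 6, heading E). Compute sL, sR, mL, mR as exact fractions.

40/13 200/37 -3340/481 2040/481

left sensor world pos  = (0, 7); dL² = 65
right sensor world pos = (0, 5); dR² = 37
sL = 200/65 = 40/13
sR = 200/37 = 200/37
mL = -1/2·sL + -1·sR = -3340/481
mR = 1/2·sL + 1/2·sR = 2040/481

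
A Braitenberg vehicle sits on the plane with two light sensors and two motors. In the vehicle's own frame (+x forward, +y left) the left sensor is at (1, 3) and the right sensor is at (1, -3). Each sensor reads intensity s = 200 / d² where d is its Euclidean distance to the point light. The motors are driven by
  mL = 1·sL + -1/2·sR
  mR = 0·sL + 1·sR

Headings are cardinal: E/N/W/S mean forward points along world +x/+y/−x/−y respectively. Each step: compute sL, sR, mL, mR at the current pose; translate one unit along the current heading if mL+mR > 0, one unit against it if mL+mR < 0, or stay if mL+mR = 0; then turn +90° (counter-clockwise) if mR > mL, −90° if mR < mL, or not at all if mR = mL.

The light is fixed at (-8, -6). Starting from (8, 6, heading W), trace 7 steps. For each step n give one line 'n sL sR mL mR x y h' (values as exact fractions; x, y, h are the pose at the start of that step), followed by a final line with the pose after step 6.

n=0: pose=(8,6,W); sL=100/153, sR=4/9; mL=22/51, mR=4/9; mL+mR=134/153 → advance +1; mR−mL=2/153 → turn +1·90°
n=1: pose=(7,6,S); sL=40/89, sR=40/53; mL=340/4717, mR=40/53; mL+mR=3900/4717 → advance +1; mR−mL=3220/4717 → turn +1·90°
n=2: pose=(7,5,E); sL=50/113, sR=5/8; mL=235/1808, mR=5/8; mL+mR=1365/1808 → advance +1; mR−mL=895/1808 → turn +1·90°
n=3: pose=(8,5,N); sL=200/313, sR=40/101; mL=13940/31613, mR=40/101; mL+mR=26460/31613 → advance +1; mR−mL=-1420/31613 → turn -1·90°
n=4: pose=(8,6,E); sL=100/257, sR=20/37; mL=1130/9509, mR=20/37; mL+mR=6270/9509 → advance +1; mR−mL=4010/9509 → turn +1·90°
n=5: pose=(9,6,N); sL=40/73, sR=200/569; mL=15460/41537, mR=200/569; mL+mR=30060/41537 → advance +1; mR−mL=-860/41537 → turn -1·90°
n=6: pose=(9,7,E); sL=10/29, sR=25/53; mL=335/3074, mR=25/53; mL+mR=1785/3074 → advance +1; mR−mL=1115/3074 → turn +1·90°

0 100/153 4/9 22/51 4/9 8 6 W
1 40/89 40/53 340/4717 40/53 7 6 S
2 50/113 5/8 235/1808 5/8 7 5 E
3 200/313 40/101 13940/31613 40/101 8 5 N
4 100/257 20/37 1130/9509 20/37 8 6 E
5 40/73 200/569 15460/41537 200/569 9 6 N
6 10/29 25/53 335/3074 25/53 9 7 E
final 10 7 N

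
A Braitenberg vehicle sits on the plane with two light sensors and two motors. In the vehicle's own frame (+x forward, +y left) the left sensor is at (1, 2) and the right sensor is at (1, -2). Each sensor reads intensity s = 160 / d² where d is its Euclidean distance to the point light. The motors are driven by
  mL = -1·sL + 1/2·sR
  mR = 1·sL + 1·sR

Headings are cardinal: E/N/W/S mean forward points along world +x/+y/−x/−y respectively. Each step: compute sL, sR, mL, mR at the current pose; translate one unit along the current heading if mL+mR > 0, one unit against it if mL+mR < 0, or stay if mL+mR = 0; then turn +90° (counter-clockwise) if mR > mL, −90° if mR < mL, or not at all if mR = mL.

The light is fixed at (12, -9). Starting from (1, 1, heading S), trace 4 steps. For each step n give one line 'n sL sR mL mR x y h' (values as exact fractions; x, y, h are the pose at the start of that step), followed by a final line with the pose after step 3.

n=0: pose=(1,1,S); sL=80/81, sR=16/25; mL=-1352/2025, mR=3296/2025; mL+mR=24/25 → advance +1; mR−mL=4648/2025 → turn +1·90°
n=1: pose=(1,0,E); sL=160/221, sR=160/149; mL=-6160/32929, mR=59200/32929; mL+mR=240/149 → advance +1; mR−mL=65360/32929 → turn +1·90°
n=2: pose=(2,0,N); sL=40/61, sR=40/41; mL=-420/2501, mR=4080/2501; mL+mR=60/41 → advance +1; mR−mL=4500/2501 → turn +1·90°
n=3: pose=(2,1,W); sL=32/37, sR=32/53; mL=-1104/1961, mR=2880/1961; mL+mR=48/53 → advance +1; mR−mL=3984/1961 → turn +1·90°

0 80/81 16/25 -1352/2025 3296/2025 1 1 S
1 160/221 160/149 -6160/32929 59200/32929 1 0 E
2 40/61 40/41 -420/2501 4080/2501 2 0 N
3 32/37 32/53 -1104/1961 2880/1961 2 1 W
final 1 1 S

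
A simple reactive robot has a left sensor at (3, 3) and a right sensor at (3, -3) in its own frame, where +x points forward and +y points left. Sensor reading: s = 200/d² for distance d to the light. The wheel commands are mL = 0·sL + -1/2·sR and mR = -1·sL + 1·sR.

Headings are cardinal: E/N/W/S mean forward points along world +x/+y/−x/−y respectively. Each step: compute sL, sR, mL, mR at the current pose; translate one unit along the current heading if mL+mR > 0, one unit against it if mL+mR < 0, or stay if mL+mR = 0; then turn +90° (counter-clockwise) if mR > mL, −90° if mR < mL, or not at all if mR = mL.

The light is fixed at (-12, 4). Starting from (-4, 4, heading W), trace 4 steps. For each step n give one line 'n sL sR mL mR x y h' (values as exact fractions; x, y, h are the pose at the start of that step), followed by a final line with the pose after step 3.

0 100/17 100/17 -50/17 0 -4 4 W
1 200/153 40/9 -20/9 160/51 -3 4 S
2 50/37 5/4 -5/8 -15/148 -3 3 E
3 200/29 8/5 -4/5 -768/145 -4 3 N
final -4 2 E

n=0: pose=(-4,4,W); sL=100/17, sR=100/17; mL=-50/17, mR=0; mL+mR=-50/17 → advance -1; mR−mL=50/17 → turn +1·90°
n=1: pose=(-3,4,S); sL=200/153, sR=40/9; mL=-20/9, mR=160/51; mL+mR=140/153 → advance +1; mR−mL=820/153 → turn +1·90°
n=2: pose=(-3,3,E); sL=50/37, sR=5/4; mL=-5/8, mR=-15/148; mL+mR=-215/296 → advance -1; mR−mL=155/296 → turn +1·90°
n=3: pose=(-4,3,N); sL=200/29, sR=8/5; mL=-4/5, mR=-768/145; mL+mR=-884/145 → advance -1; mR−mL=-652/145 → turn -1·90°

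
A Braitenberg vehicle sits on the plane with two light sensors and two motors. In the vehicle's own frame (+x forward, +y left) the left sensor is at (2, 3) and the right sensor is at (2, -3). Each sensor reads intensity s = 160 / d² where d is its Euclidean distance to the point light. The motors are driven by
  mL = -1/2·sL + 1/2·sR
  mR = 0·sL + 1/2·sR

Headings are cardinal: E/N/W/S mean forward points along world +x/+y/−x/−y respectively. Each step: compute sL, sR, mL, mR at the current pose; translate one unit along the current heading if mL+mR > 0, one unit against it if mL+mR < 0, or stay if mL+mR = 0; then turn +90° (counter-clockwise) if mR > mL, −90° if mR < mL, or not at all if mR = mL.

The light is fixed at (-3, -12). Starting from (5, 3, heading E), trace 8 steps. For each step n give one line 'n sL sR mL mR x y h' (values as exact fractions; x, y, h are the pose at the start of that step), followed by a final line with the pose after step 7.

0 20/53 40/61 450/3233 20/61 5 3 E
1 32/65 160/433 -1728/28145 80/433 6 3 N
2 80/109 16/41 -768/4469 8/41 6 4 W
3 160/317 160/221 7680/70057 80/221 5 4 S
4 20/53 40/61 450/3233 20/61 5 3 E
5 32/65 160/433 -1728/28145 80/433 6 3 N
6 80/109 16/41 -768/4469 8/41 6 4 W
7 160/317 160/221 7680/70057 80/221 5 4 S
final 5 3 E

n=0: pose=(5,3,E); sL=20/53, sR=40/61; mL=450/3233, mR=20/61; mL+mR=1510/3233 → advance +1; mR−mL=10/53 → turn +1·90°
n=1: pose=(6,3,N); sL=32/65, sR=160/433; mL=-1728/28145, mR=80/433; mL+mR=3472/28145 → advance +1; mR−mL=16/65 → turn +1·90°
n=2: pose=(6,4,W); sL=80/109, sR=16/41; mL=-768/4469, mR=8/41; mL+mR=104/4469 → advance +1; mR−mL=40/109 → turn +1·90°
n=3: pose=(5,4,S); sL=160/317, sR=160/221; mL=7680/70057, mR=80/221; mL+mR=33040/70057 → advance +1; mR−mL=80/317 → turn +1·90°
n=4: pose=(5,3,E); sL=20/53, sR=40/61; mL=450/3233, mR=20/61; mL+mR=1510/3233 → advance +1; mR−mL=10/53 → turn +1·90°
n=5: pose=(6,3,N); sL=32/65, sR=160/433; mL=-1728/28145, mR=80/433; mL+mR=3472/28145 → advance +1; mR−mL=16/65 → turn +1·90°
n=6: pose=(6,4,W); sL=80/109, sR=16/41; mL=-768/4469, mR=8/41; mL+mR=104/4469 → advance +1; mR−mL=40/109 → turn +1·90°
n=7: pose=(5,4,S); sL=160/317, sR=160/221; mL=7680/70057, mR=80/221; mL+mR=33040/70057 → advance +1; mR−mL=80/317 → turn +1·90°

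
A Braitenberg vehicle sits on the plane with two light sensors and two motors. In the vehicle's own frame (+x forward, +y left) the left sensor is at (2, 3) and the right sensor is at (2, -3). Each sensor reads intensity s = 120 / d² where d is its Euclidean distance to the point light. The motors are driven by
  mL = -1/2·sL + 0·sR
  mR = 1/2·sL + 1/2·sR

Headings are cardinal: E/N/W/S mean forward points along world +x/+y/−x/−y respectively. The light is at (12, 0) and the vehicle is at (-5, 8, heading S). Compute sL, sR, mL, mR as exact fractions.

left sensor world pos  = (-2, 6); dL² = 232
right sensor world pos = (-8, 6); dR² = 436
sL = 120/232 = 15/29
sR = 120/436 = 30/109
mL = -1/2·sL + 0·sR = -15/58
mR = 1/2·sL + 1/2·sR = 2505/6322

15/29 30/109 -15/58 2505/6322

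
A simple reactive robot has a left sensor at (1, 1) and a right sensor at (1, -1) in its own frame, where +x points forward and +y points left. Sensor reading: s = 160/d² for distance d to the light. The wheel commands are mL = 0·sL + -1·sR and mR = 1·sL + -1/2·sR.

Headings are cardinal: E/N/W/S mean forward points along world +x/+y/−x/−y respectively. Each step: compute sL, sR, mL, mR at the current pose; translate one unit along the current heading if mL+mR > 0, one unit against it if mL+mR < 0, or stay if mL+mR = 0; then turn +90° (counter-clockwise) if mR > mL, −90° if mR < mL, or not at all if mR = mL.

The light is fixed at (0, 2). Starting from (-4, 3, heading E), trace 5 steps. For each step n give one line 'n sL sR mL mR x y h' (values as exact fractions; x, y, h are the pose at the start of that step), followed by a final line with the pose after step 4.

0 160/13 160/9 -160/9 400/117 -4 3 E
1 4 8 -8 0 -5 3 N
2 160/37 160/37 -160/37 80/37 -5 2 W
3 16 80/13 -80/13 168/13 -4 2 S
4 160/9 160/13 -160/13 1360/117 -4 1 E
final -5 1 N

n=0: pose=(-4,3,E); sL=160/13, sR=160/9; mL=-160/9, mR=400/117; mL+mR=-560/39 → advance -1; mR−mL=2480/117 → turn +1·90°
n=1: pose=(-5,3,N); sL=4, sR=8; mL=-8, mR=0; mL+mR=-8 → advance -1; mR−mL=8 → turn +1·90°
n=2: pose=(-5,2,W); sL=160/37, sR=160/37; mL=-160/37, mR=80/37; mL+mR=-80/37 → advance -1; mR−mL=240/37 → turn +1·90°
n=3: pose=(-4,2,S); sL=16, sR=80/13; mL=-80/13, mR=168/13; mL+mR=88/13 → advance +1; mR−mL=248/13 → turn +1·90°
n=4: pose=(-4,1,E); sL=160/9, sR=160/13; mL=-160/13, mR=1360/117; mL+mR=-80/117 → advance -1; mR−mL=2800/117 → turn +1·90°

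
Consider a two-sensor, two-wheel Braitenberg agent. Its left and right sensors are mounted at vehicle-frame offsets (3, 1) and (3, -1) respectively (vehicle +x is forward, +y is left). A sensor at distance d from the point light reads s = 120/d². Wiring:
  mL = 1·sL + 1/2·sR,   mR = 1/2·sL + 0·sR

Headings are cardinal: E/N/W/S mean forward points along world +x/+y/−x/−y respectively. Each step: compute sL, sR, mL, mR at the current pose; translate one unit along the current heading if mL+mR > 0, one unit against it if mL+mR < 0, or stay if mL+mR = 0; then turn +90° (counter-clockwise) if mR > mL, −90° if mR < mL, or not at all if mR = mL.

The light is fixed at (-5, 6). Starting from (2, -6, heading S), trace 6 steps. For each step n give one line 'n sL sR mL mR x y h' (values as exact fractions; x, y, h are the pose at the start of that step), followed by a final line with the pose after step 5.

0 120/289 40/87 16220/25143 60/289 2 -6 S
1 30/53 3/4 399/424 15/53 2 -7 W
2 24/25 120/149 5076/3725 12/25 1 -7 N
3 60/101 12/25 2106/2525 30/101 1 -6 E
4 120/289 40/87 16220/25143 60/289 2 -6 S
5 30/53 3/4 399/424 15/53 2 -7 W
final 1 -7 N

n=0: pose=(2,-6,S); sL=120/289, sR=40/87; mL=16220/25143, mR=60/289; mL+mR=21440/25143 → advance +1; mR−mL=-11000/25143 → turn -1·90°
n=1: pose=(2,-7,W); sL=30/53, sR=3/4; mL=399/424, mR=15/53; mL+mR=519/424 → advance +1; mR−mL=-279/424 → turn -1·90°
n=2: pose=(1,-7,N); sL=24/25, sR=120/149; mL=5076/3725, mR=12/25; mL+mR=6864/3725 → advance +1; mR−mL=-3288/3725 → turn -1·90°
n=3: pose=(1,-6,E); sL=60/101, sR=12/25; mL=2106/2525, mR=30/101; mL+mR=2856/2525 → advance +1; mR−mL=-1356/2525 → turn -1·90°
n=4: pose=(2,-6,S); sL=120/289, sR=40/87; mL=16220/25143, mR=60/289; mL+mR=21440/25143 → advance +1; mR−mL=-11000/25143 → turn -1·90°
n=5: pose=(2,-7,W); sL=30/53, sR=3/4; mL=399/424, mR=15/53; mL+mR=519/424 → advance +1; mR−mL=-279/424 → turn -1·90°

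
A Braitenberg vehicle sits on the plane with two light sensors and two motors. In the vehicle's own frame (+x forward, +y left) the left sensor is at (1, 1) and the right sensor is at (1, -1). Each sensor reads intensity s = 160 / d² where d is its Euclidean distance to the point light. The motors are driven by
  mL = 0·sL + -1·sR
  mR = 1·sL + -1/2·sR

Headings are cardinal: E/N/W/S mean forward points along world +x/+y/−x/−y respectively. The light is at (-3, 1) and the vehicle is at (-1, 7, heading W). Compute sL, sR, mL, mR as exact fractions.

80/13 16/5 -16/5 296/65

left sensor world pos  = (-2, 6); dL² = 26
right sensor world pos = (-2, 8); dR² = 50
sL = 160/26 = 80/13
sR = 160/50 = 16/5
mL = 0·sL + -1·sR = -16/5
mR = 1·sL + -1/2·sR = 296/65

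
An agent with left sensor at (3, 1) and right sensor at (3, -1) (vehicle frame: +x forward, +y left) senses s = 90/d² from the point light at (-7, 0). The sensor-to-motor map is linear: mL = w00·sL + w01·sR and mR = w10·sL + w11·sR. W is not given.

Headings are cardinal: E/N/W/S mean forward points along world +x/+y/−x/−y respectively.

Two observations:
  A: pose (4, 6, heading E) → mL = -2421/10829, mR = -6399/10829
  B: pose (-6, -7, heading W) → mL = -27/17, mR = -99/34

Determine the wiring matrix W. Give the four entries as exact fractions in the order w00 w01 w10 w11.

1/2 -1 -1/2 -1

obs A: pose=(4,6,E) → sL=18/49, sR=90/221, mL=-2421/10829, mR=-6399/10829
obs B: pose=(-6,-7,W) → sL=45/34, sR=9/4, mL=-27/17, mR=-99/34
sensor matrix S = [[18/49, 90/221], [45/34, 9/4]]; det S = 105867/368186
solve [mL_A; mL_B] = S·[w00; w01] and [mR_A; mR_B] = S·[w10; w11]:
  w00 = 1/2, w01 = -1, w10 = -1/2, w11 = -1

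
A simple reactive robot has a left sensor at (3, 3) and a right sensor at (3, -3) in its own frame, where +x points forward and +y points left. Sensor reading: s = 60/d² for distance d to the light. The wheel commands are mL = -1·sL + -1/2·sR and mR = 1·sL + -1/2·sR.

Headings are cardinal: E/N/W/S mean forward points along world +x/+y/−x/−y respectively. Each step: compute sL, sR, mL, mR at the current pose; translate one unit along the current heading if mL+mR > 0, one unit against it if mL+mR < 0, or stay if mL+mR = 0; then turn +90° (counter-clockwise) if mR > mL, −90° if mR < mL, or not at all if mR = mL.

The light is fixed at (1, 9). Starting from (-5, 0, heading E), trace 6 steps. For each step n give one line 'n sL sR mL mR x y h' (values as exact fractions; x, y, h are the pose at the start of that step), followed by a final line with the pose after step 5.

0 4/3 20/51 -26/17 58/51 -5 0 E
1 15/34 15/13 -225/221 -30/221 -6 0 N
2 60/269 60/149 -17010/40081 870/40081 -6 -1 W
3 30/89 6/25 -1017/2225 483/2225 -5 -1 S
4 4/3 20/51 -26/17 58/51 -5 0 E
5 15/34 15/13 -225/221 -30/221 -6 0 N
final -6 -1 W

n=0: pose=(-5,0,E); sL=4/3, sR=20/51; mL=-26/17, mR=58/51; mL+mR=-20/51 → advance -1; mR−mL=8/3 → turn +1·90°
n=1: pose=(-6,0,N); sL=15/34, sR=15/13; mL=-225/221, mR=-30/221; mL+mR=-15/13 → advance -1; mR−mL=15/17 → turn +1·90°
n=2: pose=(-6,-1,W); sL=60/269, sR=60/149; mL=-17010/40081, mR=870/40081; mL+mR=-60/149 → advance -1; mR−mL=120/269 → turn +1·90°
n=3: pose=(-5,-1,S); sL=30/89, sR=6/25; mL=-1017/2225, mR=483/2225; mL+mR=-6/25 → advance -1; mR−mL=60/89 → turn +1·90°
n=4: pose=(-5,0,E); sL=4/3, sR=20/51; mL=-26/17, mR=58/51; mL+mR=-20/51 → advance -1; mR−mL=8/3 → turn +1·90°
n=5: pose=(-6,0,N); sL=15/34, sR=15/13; mL=-225/221, mR=-30/221; mL+mR=-15/13 → advance -1; mR−mL=15/17 → turn +1·90°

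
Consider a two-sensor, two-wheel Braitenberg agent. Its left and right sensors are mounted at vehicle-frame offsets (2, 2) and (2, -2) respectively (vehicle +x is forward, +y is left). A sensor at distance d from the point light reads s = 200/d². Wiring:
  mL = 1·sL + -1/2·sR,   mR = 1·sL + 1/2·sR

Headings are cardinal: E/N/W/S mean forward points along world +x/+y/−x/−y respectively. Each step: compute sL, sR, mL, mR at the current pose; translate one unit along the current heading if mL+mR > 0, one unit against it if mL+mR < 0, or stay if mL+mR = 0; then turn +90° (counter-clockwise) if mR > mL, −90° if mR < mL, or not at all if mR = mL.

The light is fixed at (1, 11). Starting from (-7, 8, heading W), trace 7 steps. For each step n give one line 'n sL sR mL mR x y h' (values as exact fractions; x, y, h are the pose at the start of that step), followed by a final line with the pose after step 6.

0 8/5 200/101 308/505 1308/505 -7 8 W
1 100/37 100/73 5450/2701 9150/2701 -8 8 S
2 200/53 40/17 2340/901 4460/901 -8 7 E
3 25/13 5 -15/26 115/26 -7 7 N
4 8/5 200/101 308/505 1308/505 -7 8 W
5 100/37 100/73 5450/2701 9150/2701 -8 8 S
6 200/53 40/17 2340/901 4460/901 -8 7 E
final -7 7 N

n=0: pose=(-7,8,W); sL=8/5, sR=200/101; mL=308/505, mR=1308/505; mL+mR=16/5 → advance +1; mR−mL=200/101 → turn +1·90°
n=1: pose=(-8,8,S); sL=100/37, sR=100/73; mL=5450/2701, mR=9150/2701; mL+mR=200/37 → advance +1; mR−mL=100/73 → turn +1·90°
n=2: pose=(-8,7,E); sL=200/53, sR=40/17; mL=2340/901, mR=4460/901; mL+mR=400/53 → advance +1; mR−mL=40/17 → turn +1·90°
n=3: pose=(-7,7,N); sL=25/13, sR=5; mL=-15/26, mR=115/26; mL+mR=50/13 → advance +1; mR−mL=5 → turn +1·90°
n=4: pose=(-7,8,W); sL=8/5, sR=200/101; mL=308/505, mR=1308/505; mL+mR=16/5 → advance +1; mR−mL=200/101 → turn +1·90°
n=5: pose=(-8,8,S); sL=100/37, sR=100/73; mL=5450/2701, mR=9150/2701; mL+mR=200/37 → advance +1; mR−mL=100/73 → turn +1·90°
n=6: pose=(-8,7,E); sL=200/53, sR=40/17; mL=2340/901, mR=4460/901; mL+mR=400/53 → advance +1; mR−mL=40/17 → turn +1·90°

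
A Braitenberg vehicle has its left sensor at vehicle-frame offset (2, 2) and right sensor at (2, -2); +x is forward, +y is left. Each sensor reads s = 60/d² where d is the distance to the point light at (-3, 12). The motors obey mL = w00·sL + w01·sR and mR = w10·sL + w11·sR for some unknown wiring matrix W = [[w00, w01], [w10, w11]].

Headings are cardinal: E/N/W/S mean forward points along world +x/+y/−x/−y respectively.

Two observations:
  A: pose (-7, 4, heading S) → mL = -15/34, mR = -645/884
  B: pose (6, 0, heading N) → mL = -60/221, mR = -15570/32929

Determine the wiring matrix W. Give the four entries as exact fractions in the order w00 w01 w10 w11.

0 -1 -1/2 -1

obs A: pose=(-7,4,S) → sL=15/26, sR=15/34, mL=-15/34, mR=-645/884
obs B: pose=(6,0,N) → sL=60/149, sR=60/221, mL=-60/221, mR=-15570/32929
sensor matrix S = [[15/26, 15/34], [60/149, 60/221]]; det S = -9000/428077
solve [mL_A; mL_B] = S·[w00; w01] and [mR_A; mR_B] = S·[w10; w11]:
  w00 = 0, w01 = -1, w10 = -1/2, w11 = -1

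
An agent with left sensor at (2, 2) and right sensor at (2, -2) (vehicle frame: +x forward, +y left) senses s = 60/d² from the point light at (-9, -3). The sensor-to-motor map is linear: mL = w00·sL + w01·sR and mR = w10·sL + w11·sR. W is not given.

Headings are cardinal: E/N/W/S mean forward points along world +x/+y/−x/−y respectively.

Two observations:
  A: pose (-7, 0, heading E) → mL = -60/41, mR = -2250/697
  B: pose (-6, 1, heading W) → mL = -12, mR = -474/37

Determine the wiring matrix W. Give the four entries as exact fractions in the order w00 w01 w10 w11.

-1 0 -1 -1/2

obs A: pose=(-7,0,E) → sL=60/41, sR=60/17, mL=-60/41, mR=-2250/697
obs B: pose=(-6,1,W) → sL=12, sR=60/37, mL=-12, mR=-474/37
sensor matrix S = [[60/41, 60/17], [12, 60/37]]; det S = -1031040/25789
solve [mL_A; mL_B] = S·[w00; w01] and [mR_A; mR_B] = S·[w10; w11]:
  w00 = -1, w01 = 0, w10 = -1, w11 = -1/2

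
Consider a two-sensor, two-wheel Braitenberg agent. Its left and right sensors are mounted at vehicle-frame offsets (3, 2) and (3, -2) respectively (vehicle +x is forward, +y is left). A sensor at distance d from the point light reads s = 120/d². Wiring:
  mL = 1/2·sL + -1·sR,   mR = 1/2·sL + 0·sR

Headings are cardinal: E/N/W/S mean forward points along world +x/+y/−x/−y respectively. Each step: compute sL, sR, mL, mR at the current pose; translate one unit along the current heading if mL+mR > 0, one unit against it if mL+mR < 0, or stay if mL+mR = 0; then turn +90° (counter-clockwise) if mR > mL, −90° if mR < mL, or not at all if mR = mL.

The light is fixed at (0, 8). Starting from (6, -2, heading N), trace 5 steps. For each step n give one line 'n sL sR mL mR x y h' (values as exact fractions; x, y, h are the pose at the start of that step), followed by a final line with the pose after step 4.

0 24/13 120/113 -204/1469 12/13 6 -2 N
1 12/13 60/29 -606/377 6/13 6 -1 W
2 8/15 120/169 -1124/2535 4/15 7 -1 S
3 15/17 3/5 -27/170 15/34 7 0 E
4 120/61 24/25 36/1525 60/61 8 0 N
final 8 1 W

n=0: pose=(6,-2,N); sL=24/13, sR=120/113; mL=-204/1469, mR=12/13; mL+mR=1152/1469 → advance +1; mR−mL=120/113 → turn +1·90°
n=1: pose=(6,-1,W); sL=12/13, sR=60/29; mL=-606/377, mR=6/13; mL+mR=-432/377 → advance -1; mR−mL=60/29 → turn +1·90°
n=2: pose=(7,-1,S); sL=8/15, sR=120/169; mL=-1124/2535, mR=4/15; mL+mR=-448/2535 → advance -1; mR−mL=120/169 → turn +1·90°
n=3: pose=(7,0,E); sL=15/17, sR=3/5; mL=-27/170, mR=15/34; mL+mR=24/85 → advance +1; mR−mL=3/5 → turn +1·90°
n=4: pose=(8,0,N); sL=120/61, sR=24/25; mL=36/1525, mR=60/61; mL+mR=1536/1525 → advance +1; mR−mL=24/25 → turn +1·90°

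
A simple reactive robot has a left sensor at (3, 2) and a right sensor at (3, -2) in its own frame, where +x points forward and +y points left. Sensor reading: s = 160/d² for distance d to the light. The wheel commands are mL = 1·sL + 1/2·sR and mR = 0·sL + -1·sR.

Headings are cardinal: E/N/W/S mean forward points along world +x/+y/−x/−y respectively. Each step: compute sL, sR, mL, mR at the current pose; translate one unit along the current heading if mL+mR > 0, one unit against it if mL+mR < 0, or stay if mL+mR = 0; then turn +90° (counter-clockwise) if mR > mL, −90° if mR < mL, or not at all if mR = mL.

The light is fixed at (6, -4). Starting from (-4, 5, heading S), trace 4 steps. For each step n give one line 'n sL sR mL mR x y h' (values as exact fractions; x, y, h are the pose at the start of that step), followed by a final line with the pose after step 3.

0 8/5 8/9 92/45 -8/9 -4 5 S
1 32/41 160/269 11888/11029 -160/269 -4 4 W
2 16/29 80/101 2776/2929 -80/101 -5 4 N
3 32/37 160/113 6576/4181 -160/113 -5 5 E
final -4 5 S

n=0: pose=(-4,5,S); sL=8/5, sR=8/9; mL=92/45, mR=-8/9; mL+mR=52/45 → advance +1; mR−mL=-44/15 → turn -1·90°
n=1: pose=(-4,4,W); sL=32/41, sR=160/269; mL=11888/11029, mR=-160/269; mL+mR=5328/11029 → advance +1; mR−mL=-18448/11029 → turn -1·90°
n=2: pose=(-5,4,N); sL=16/29, sR=80/101; mL=2776/2929, mR=-80/101; mL+mR=456/2929 → advance +1; mR−mL=-5096/2929 → turn -1·90°
n=3: pose=(-5,5,E); sL=32/37, sR=160/113; mL=6576/4181, mR=-160/113; mL+mR=656/4181 → advance +1; mR−mL=-12496/4181 → turn -1·90°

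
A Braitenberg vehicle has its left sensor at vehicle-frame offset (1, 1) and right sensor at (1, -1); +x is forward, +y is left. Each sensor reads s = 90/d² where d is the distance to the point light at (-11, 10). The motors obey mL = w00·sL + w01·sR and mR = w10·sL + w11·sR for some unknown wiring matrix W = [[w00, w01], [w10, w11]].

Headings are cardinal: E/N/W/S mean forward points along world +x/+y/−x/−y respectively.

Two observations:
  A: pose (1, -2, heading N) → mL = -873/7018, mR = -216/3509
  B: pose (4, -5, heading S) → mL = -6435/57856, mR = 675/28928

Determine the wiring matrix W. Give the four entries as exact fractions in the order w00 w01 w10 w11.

obs A: pose=(1,-2,N) → sL=45/121, sR=9/29, mL=-873/7018, mR=-216/3509
obs B: pose=(4,-5,S) → sL=45/256, sR=45/226, mL=-6435/57856, mR=675/28928
sensor matrix S = [[45/121, 9/29], [45/256, 45/226]]; det S = 1979235/101508352
solve [mL_A; mL_B] = S·[w00; w01] and [mR_A; mR_B] = S·[w10; w11]:
  w00 = 1/2, w01 = -1, w10 = -1, w11 = 1

1/2 -1 -1 1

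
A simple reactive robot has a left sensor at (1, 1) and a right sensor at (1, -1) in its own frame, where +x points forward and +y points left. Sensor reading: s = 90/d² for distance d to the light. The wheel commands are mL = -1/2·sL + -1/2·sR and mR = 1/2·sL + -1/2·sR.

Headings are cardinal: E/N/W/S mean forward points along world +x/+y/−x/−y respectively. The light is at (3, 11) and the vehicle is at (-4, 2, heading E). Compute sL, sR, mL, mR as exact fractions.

9/10 45/68 -531/680 81/680

left sensor world pos  = (-3, 3); dL² = 100
right sensor world pos = (-3, 1); dR² = 136
sL = 90/100 = 9/10
sR = 90/136 = 45/68
mL = -1/2·sL + -1/2·sR = -531/680
mR = 1/2·sL + -1/2·sR = 81/680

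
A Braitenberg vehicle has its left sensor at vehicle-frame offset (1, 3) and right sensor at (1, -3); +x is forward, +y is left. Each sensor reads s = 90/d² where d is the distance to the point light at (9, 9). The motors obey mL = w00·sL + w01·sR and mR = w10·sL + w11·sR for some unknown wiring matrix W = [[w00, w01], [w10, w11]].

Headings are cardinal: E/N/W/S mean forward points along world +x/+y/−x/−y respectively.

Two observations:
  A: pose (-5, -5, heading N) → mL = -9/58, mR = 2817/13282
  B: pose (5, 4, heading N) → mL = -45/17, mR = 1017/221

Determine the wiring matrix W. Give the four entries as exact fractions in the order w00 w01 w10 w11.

obs A: pose=(-5,-5,N) → sL=45/229, sR=9/29, mL=-9/58, mR=2817/13282
obs B: pose=(5,4,N) → sL=18/13, sR=90/17, mL=-45/17, mR=1017/221
sensor matrix S = [[45/229, 9/29], [18/13, 90/17]]; det S = 896184/1467661
solve [mL_A; mL_B] = S·[w00; w01] and [mR_A; mR_B] = S·[w10; w11]:
  w00 = 0, w01 = -1/2, w10 = -1/2, w11 = 1

0 -1/2 -1/2 1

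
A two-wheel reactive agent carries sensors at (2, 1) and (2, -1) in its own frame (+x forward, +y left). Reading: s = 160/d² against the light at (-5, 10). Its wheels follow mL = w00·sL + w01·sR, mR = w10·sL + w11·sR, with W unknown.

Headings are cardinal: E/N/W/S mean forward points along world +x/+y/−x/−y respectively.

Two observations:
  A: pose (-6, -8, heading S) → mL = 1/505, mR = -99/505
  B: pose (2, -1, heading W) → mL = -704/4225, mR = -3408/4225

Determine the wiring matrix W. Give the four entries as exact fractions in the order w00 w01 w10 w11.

obs A: pose=(-6,-8,S) → sL=2/5, sR=40/101, mL=1/505, mR=-99/505
obs B: pose=(2,-1,W) → sL=160/169, sR=32/25, mL=-704/4225, mR=-3408/4225
sensor matrix S = [[2/5, 40/101], [160/169, 32/25]]; det S = 292416/2133625
solve [mL_A; mL_B] = S·[w00; w01] and [mR_A; mR_B] = S·[w10; w11]:
  w00 = 1/2, w01 = -1/2, w10 = 1/2, w11 = -1

1/2 -1/2 1/2 -1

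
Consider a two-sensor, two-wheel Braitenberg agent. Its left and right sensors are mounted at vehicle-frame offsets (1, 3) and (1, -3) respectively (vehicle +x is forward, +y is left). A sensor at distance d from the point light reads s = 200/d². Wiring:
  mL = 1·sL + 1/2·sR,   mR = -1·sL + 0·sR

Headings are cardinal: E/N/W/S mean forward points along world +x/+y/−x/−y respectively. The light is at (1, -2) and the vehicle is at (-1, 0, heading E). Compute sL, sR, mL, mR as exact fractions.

left sensor world pos  = (0, 3); dL² = 26
right sensor world pos = (0, -3); dR² = 2
sL = 200/26 = 100/13
sR = 200/2 = 100
mL = 1·sL + 1/2·sR = 750/13
mR = -1·sL + 0·sR = -100/13

100/13 100 750/13 -100/13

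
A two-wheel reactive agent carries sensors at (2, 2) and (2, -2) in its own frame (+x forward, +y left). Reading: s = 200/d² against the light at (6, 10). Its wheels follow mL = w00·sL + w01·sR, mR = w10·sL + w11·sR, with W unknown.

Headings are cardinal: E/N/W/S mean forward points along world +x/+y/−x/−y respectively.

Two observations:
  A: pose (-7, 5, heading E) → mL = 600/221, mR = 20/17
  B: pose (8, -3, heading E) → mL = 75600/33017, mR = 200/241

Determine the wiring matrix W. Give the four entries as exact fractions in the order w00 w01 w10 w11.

1 1 0 1

obs A: pose=(-7,5,E) → sL=20/13, sR=20/17, mL=600/221, mR=20/17
obs B: pose=(8,-3,E) → sL=200/137, sR=200/241, mL=75600/33017, mR=200/241
sensor matrix S = [[20/13, 20/17], [200/137, 200/241]]; det S = -3216000/7296757
solve [mL_A; mL_B] = S·[w00; w01] and [mR_A; mR_B] = S·[w10; w11]:
  w00 = 1, w01 = 1, w10 = 0, w11 = 1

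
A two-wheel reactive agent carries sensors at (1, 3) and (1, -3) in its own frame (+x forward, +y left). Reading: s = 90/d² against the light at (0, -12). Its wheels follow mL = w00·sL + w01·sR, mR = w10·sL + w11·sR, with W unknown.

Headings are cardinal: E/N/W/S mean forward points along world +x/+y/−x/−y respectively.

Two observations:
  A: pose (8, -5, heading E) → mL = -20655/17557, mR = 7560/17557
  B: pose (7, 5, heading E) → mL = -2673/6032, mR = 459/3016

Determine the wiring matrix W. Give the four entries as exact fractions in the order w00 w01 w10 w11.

obs A: pose=(8,-5,E) → sL=90/181, sR=90/97, mL=-20655/17557, mR=7560/17557
obs B: pose=(7,5,E) → sL=45/232, sR=9/26, mL=-2673/6032, mR=459/3016
sensor matrix S = [[90/181, 90/97], [45/232, 9/26]]; det S = -207765/26475956
solve [mL_A; mL_B] = S·[w00; w01] and [mR_A; mR_B] = S·[w10; w11]:
  w00 = -1/2, w01 = -1, w10 = -1, w11 = 1

-1/2 -1 -1 1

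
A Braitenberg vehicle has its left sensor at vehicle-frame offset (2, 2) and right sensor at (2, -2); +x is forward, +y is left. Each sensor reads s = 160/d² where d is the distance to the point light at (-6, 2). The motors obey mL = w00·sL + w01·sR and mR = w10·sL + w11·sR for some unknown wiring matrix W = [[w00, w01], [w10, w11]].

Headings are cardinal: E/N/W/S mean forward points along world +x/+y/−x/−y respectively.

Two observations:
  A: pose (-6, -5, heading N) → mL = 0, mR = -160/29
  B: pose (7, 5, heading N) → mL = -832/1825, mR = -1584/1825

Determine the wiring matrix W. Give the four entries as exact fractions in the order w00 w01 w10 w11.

-1 1 -1/2 -1/2

obs A: pose=(-6,-5,N) → sL=160/29, sR=160/29, mL=0, mR=-160/29
obs B: pose=(7,5,N) → sL=80/73, sR=16/25, mL=-832/1825, mR=-1584/1825
sensor matrix S = [[160/29, 160/29], [80/73, 16/25]]; det S = -26624/10585
solve [mL_A; mL_B] = S·[w00; w01] and [mR_A; mR_B] = S·[w10; w11]:
  w00 = -1, w01 = 1, w10 = -1/2, w11 = -1/2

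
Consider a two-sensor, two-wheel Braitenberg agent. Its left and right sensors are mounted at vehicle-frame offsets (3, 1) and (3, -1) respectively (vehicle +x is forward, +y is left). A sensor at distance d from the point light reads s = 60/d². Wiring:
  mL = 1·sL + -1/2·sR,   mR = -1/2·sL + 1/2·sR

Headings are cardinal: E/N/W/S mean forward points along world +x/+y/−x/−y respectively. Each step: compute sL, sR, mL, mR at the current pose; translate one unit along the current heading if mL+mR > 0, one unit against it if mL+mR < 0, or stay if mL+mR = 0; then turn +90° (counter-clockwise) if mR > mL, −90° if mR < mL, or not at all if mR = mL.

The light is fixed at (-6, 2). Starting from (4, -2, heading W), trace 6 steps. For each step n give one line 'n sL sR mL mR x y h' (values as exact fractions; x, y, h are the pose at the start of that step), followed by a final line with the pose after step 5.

0 30/37 30/29 315/1073 120/1073 4 -2 W
1 12/13 60/101 822/1313 -216/1313 3 -2 N
2 15/37 3/8 129/592 -9/592 3 -1 E
3 60/157 20/39 770/6123 400/6123 4 -1 S
4 30/37 30/29 315/1073 120/1073 4 -2 W
5 12/13 60/101 822/1313 -216/1313 3 -2 N
final 3 -1 E

n=0: pose=(4,-2,W); sL=30/37, sR=30/29; mL=315/1073, mR=120/1073; mL+mR=15/37 → advance +1; mR−mL=-195/1073 → turn -1·90°
n=1: pose=(3,-2,N); sL=12/13, sR=60/101; mL=822/1313, mR=-216/1313; mL+mR=6/13 → advance +1; mR−mL=-1038/1313 → turn -1·90°
n=2: pose=(3,-1,E); sL=15/37, sR=3/8; mL=129/592, mR=-9/592; mL+mR=15/74 → advance +1; mR−mL=-69/296 → turn -1·90°
n=3: pose=(4,-1,S); sL=60/157, sR=20/39; mL=770/6123, mR=400/6123; mL+mR=30/157 → advance +1; mR−mL=-370/6123 → turn -1·90°
n=4: pose=(4,-2,W); sL=30/37, sR=30/29; mL=315/1073, mR=120/1073; mL+mR=15/37 → advance +1; mR−mL=-195/1073 → turn -1·90°
n=5: pose=(3,-2,N); sL=12/13, sR=60/101; mL=822/1313, mR=-216/1313; mL+mR=6/13 → advance +1; mR−mL=-1038/1313 → turn -1·90°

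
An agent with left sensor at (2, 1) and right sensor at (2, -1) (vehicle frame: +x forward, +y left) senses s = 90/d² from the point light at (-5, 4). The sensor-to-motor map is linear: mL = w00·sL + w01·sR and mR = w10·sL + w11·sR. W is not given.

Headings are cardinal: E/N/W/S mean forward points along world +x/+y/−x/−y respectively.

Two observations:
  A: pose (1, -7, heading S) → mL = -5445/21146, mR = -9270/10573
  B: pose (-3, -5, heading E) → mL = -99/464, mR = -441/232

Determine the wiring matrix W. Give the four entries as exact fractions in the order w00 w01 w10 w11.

obs A: pose=(1,-7,S) → sL=45/109, sR=45/97, mL=-5445/21146, mR=-9270/10573
obs B: pose=(-3,-5,E) → sL=9/8, sR=45/58, mL=-99/464, mR=-441/232
sensor matrix S = [[45/109, 45/97], [9/8, 45/58]]; det S = -494505/2452936
solve [mL_A; mL_B] = S·[w00; w01] and [mR_A; mR_B] = S·[w10; w11]:
  w00 = 1/2, w01 = -1, w10 = -1, w11 = -1

1/2 -1 -1 -1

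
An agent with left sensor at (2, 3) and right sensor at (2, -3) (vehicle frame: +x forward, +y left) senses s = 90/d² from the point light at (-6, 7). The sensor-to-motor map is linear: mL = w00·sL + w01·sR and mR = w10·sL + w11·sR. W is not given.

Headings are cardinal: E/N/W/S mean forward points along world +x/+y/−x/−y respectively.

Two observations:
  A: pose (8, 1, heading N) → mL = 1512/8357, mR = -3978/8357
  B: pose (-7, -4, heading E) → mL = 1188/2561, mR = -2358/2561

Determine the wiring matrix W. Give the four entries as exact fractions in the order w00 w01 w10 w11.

1/2 -1/2 -1/2 -1/2

obs A: pose=(8,1,N) → sL=90/137, sR=18/61, mL=1512/8357, mR=-3978/8357
obs B: pose=(-7,-4,E) → sL=18/13, sR=90/197, mL=1188/2561, mR=-2358/2561
sensor matrix S = [[90/137, 18/61], [18/13, 90/197]]; det S = -2321136/21402277
solve [mL_A; mL_B] = S·[w00; w01] and [mR_A; mR_B] = S·[w10; w11]:
  w00 = 1/2, w01 = -1/2, w10 = -1/2, w11 = -1/2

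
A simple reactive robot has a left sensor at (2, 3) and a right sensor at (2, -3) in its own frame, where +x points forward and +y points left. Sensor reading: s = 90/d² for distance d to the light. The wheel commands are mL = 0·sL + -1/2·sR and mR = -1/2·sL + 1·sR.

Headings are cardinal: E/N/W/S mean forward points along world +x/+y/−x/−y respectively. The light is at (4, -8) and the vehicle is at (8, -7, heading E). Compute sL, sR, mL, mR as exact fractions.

left sensor world pos  = (10, -4); dL² = 52
right sensor world pos = (10, -10); dR² = 40
sL = 90/52 = 45/26
sR = 90/40 = 9/4
mL = 0·sL + -1/2·sR = -9/8
mR = -1/2·sL + 1·sR = 18/13

45/26 9/4 -9/8 18/13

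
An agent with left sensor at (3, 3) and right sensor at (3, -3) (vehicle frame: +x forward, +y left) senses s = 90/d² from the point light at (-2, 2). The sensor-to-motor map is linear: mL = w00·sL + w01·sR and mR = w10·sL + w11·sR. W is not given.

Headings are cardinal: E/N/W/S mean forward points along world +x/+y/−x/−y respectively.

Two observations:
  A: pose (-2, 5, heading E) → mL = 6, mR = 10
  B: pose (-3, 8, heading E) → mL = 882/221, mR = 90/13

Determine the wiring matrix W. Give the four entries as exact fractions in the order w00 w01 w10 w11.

obs A: pose=(-2,5,E) → sL=2, sR=10, mL=6, mR=10
obs B: pose=(-3,8,E) → sL=18/17, sR=90/13, mL=882/221, mR=90/13
sensor matrix S = [[2, 10], [18/17, 90/13]]; det S = 720/221
solve [mL_A; mL_B] = S·[w00; w01] and [mR_A; mR_B] = S·[w10; w11]:
  w00 = 1/2, w01 = 1/2, w10 = 0, w11 = 1

1/2 1/2 0 1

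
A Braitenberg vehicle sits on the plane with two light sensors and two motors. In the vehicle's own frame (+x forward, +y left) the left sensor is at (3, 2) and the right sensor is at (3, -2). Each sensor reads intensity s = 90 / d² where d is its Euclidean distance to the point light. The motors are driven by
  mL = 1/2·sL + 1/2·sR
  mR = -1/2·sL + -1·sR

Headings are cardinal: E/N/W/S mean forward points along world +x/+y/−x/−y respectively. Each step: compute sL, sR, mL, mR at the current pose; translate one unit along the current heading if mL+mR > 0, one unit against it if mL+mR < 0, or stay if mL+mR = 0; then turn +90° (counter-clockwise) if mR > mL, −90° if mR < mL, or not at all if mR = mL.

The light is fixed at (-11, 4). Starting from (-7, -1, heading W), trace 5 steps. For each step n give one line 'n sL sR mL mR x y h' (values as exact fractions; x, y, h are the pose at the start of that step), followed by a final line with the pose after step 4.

n=0: pose=(-7,-1,W); sL=9/5, sR=9; mL=27/5, mR=-99/10; mL+mR=-9/2 → advance -1; mR−mL=-153/10 → turn -1·90°
n=1: pose=(-6,-1,N); sL=90/13, sR=90/53; mL=2970/689, mR=-3555/689; mL+mR=-45/53 → advance -1; mR−mL=-6525/689 → turn -1·90°
n=2: pose=(-6,-2,E); sL=9/8, sR=45/64; mL=117/128, mR=-81/64; mL+mR=-45/128 → advance -1; mR−mL=-279/128 → turn -1·90°
n=3: pose=(-7,-2,S); sL=10/13, sR=18/17; mL=202/221, mR=-319/221; mL+mR=-9/17 → advance -1; mR−mL=-521/221 → turn -1·90°
n=4: pose=(-7,-1,W); sL=9/5, sR=9; mL=27/5, mR=-99/10; mL+mR=-9/2 → advance -1; mR−mL=-153/10 → turn -1·90°

0 9/5 9 27/5 -99/10 -7 -1 W
1 90/13 90/53 2970/689 -3555/689 -6 -1 N
2 9/8 45/64 117/128 -81/64 -6 -2 E
3 10/13 18/17 202/221 -319/221 -7 -2 S
4 9/5 9 27/5 -99/10 -7 -1 W
final -6 -1 N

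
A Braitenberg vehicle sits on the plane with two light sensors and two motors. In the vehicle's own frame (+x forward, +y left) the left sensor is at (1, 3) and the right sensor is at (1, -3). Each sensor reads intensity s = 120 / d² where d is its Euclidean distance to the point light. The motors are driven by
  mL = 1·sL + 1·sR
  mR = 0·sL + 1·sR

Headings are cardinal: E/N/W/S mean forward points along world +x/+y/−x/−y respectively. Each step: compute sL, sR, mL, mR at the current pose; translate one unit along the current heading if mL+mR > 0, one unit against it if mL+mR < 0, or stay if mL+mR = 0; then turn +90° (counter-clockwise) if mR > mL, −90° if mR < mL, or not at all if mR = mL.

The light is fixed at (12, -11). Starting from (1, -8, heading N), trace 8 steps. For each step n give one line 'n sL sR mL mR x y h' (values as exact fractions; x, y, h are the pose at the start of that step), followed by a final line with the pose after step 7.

0 30/53 3/2 219/106 3/2 1 -8 N
1 120/149 120/101 30000/15049 120/101 1 -7 E
2 60/29 60/89 7080/2581 60/89 2 -7 S
3 120/121 120/157 33360/18997 120/157 2 -8 W
4 30/53 3/2 219/106 3/2 1 -8 N
5 120/149 120/101 30000/15049 120/101 1 -7 E
6 60/29 60/89 7080/2581 60/89 2 -7 S
7 120/121 120/157 33360/18997 120/157 2 -8 W
final 1 -8 N

n=0: pose=(1,-8,N); sL=30/53, sR=3/2; mL=219/106, mR=3/2; mL+mR=189/53 → advance +1; mR−mL=-30/53 → turn -1·90°
n=1: pose=(1,-7,E); sL=120/149, sR=120/101; mL=30000/15049, mR=120/101; mL+mR=47880/15049 → advance +1; mR−mL=-120/149 → turn -1·90°
n=2: pose=(2,-7,S); sL=60/29, sR=60/89; mL=7080/2581, mR=60/89; mL+mR=8820/2581 → advance +1; mR−mL=-60/29 → turn -1·90°
n=3: pose=(2,-8,W); sL=120/121, sR=120/157; mL=33360/18997, mR=120/157; mL+mR=47880/18997 → advance +1; mR−mL=-120/121 → turn -1·90°
n=4: pose=(1,-8,N); sL=30/53, sR=3/2; mL=219/106, mR=3/2; mL+mR=189/53 → advance +1; mR−mL=-30/53 → turn -1·90°
n=5: pose=(1,-7,E); sL=120/149, sR=120/101; mL=30000/15049, mR=120/101; mL+mR=47880/15049 → advance +1; mR−mL=-120/149 → turn -1·90°
n=6: pose=(2,-7,S); sL=60/29, sR=60/89; mL=7080/2581, mR=60/89; mL+mR=8820/2581 → advance +1; mR−mL=-60/29 → turn -1·90°
n=7: pose=(2,-8,W); sL=120/121, sR=120/157; mL=33360/18997, mR=120/157; mL+mR=47880/18997 → advance +1; mR−mL=-120/121 → turn -1·90°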